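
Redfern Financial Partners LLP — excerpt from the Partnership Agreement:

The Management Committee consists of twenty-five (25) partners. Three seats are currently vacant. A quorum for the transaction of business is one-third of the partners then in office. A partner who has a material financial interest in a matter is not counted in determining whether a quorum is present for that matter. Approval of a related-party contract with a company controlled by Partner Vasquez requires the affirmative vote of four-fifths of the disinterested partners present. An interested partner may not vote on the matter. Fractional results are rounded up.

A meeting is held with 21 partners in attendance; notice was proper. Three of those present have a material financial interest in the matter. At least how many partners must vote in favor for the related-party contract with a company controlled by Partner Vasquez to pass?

15

The related-party contract with a company controlled by Partner Vasquez requires four-fifths of the disinterested partners present (21 − 3 = 18).
4/5 of 18 = 14.40, rounded up to 15.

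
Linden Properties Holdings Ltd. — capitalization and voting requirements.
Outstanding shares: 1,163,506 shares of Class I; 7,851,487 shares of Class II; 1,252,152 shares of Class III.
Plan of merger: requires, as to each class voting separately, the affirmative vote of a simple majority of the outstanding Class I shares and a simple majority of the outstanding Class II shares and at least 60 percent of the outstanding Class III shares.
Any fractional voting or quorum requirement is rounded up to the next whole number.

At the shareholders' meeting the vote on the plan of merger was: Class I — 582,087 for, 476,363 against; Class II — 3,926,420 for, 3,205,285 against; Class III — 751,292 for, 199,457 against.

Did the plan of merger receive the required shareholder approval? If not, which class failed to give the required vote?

Class I: a majority of 1163506 is 581754; 581,754 required, 582,087 in favor — approved.
Class II: a majority of 7851487 is 3925744; 3,925,744 required, 3,926,420 in favor — approved.
Class III: 3/5 of 1252152 = 751291.20, rounded up to 751292; 751,292 required, 751,292 in favor — approved.

Approved — every class gave the required vote.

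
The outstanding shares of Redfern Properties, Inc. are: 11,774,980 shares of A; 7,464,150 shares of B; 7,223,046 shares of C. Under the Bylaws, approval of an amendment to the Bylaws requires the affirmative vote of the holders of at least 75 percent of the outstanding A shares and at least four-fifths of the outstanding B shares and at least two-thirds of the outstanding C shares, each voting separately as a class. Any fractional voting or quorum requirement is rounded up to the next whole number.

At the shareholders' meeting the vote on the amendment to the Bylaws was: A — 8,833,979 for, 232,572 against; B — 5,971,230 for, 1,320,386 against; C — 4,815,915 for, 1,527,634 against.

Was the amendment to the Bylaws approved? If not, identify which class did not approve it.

Not approved — the B shares did not give the required vote.

A: 3/4 of 11774980 = 8831235; 8,831,235 required, 8,833,979 in favor — approved.
B: 4/5 of 7464150 = 5971320; 5,971,320 required, 5,971,230 in favor — not approved.
C: 2/3 of 7223046 = 4815364; 4,815,364 required, 4,815,915 in favor — approved.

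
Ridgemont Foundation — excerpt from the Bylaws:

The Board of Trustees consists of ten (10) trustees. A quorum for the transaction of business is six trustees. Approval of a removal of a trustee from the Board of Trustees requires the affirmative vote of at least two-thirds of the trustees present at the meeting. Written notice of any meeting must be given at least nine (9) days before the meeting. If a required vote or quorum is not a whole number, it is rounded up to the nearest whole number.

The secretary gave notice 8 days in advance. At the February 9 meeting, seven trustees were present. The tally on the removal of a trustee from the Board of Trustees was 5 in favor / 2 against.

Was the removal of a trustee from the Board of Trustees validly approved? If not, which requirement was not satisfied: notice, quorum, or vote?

Invalid — notice requirement not satisfied.

Notice: 8 days given; 9 required (8 < 9). Not satisfied.
Quorum: 7 present; quorum is 6. Satisfied.
Vote: the removal of a trustee from the Board of Trustees requires two-thirds of the trustees present (7). 2/3 of 7 = 4.67, rounded up to 5, so 5 affirmative votes are needed; 5 voted in favor. Satisfied.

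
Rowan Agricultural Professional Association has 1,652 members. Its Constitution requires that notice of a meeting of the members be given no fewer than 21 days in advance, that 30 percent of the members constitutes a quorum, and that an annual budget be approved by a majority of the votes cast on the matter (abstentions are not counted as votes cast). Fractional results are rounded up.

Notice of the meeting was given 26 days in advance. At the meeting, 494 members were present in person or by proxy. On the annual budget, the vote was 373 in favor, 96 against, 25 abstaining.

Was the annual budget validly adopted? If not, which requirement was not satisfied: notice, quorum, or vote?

Notice: 26 days given; 21 required. Satisfied.
Quorum: 30% of 1,652 = 495.60, rounded up to 496; 494 present. Not satisfied.
Vote: requires a majority of the votes cast (494 − 25 abstaining = 469); a majority of 469 is 235, so 235 needed; 373 in favor. Satisfied.

Invalid — quorum requirement not satisfied.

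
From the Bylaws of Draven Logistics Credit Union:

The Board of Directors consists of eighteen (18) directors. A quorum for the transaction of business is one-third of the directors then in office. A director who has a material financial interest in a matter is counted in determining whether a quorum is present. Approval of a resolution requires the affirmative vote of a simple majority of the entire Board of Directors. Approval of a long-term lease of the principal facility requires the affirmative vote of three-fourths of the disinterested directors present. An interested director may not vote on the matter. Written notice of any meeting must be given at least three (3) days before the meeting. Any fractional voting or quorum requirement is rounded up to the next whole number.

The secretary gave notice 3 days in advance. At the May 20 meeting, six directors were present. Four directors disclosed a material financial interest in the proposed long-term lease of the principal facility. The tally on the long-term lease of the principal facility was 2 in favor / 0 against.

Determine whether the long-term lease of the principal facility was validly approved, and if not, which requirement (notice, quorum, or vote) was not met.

Notice: 3 days given; 3 required (3 ≥ 3). Satisfied.
Quorum: 6 present (interested directors count toward quorum); quorum is 6. Satisfied.
Vote: the long-term lease of the principal facility requires three-fourths of the disinterested directors present (6 − 4 = 2). 3/4 of 2 = 1.50, rounded up to 2, so 2 affirmative votes are needed; 2 voted in favor. Satisfied.

Valid — all requirements satisfied.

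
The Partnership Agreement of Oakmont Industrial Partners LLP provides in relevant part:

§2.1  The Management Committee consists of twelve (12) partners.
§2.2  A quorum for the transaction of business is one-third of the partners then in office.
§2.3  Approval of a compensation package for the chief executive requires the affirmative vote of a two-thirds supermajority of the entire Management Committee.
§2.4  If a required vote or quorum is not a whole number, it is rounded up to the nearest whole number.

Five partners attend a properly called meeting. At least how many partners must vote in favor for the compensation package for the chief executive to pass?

8

The compensation package for the chief executive requires two-thirds of the entire Management Committee (12).
2/3 of 12 = 8.
(Only 5 can vote, so the compensation package for the chief executive cannot pass at this meeting, but the required vote is still 8.)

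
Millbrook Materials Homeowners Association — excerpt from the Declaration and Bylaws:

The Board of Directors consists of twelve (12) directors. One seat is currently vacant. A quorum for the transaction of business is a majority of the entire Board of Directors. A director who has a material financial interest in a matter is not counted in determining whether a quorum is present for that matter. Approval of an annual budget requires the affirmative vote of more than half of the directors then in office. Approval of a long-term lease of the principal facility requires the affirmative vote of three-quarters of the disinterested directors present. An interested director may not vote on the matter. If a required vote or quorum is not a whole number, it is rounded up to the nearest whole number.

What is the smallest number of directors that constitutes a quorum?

7

A majority of 12 is 7.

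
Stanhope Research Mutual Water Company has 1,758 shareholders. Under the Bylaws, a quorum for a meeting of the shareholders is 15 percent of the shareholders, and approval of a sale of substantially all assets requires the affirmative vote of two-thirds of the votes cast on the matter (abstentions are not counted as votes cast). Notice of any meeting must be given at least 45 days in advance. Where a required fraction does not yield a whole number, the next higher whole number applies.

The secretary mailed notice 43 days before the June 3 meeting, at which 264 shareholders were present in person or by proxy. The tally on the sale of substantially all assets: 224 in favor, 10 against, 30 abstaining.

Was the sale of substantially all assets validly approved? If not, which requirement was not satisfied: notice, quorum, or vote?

Notice: 43 days given; 45 required. Not satisfied.
Quorum: 15% of 1,758 = 263.70, rounded up to 264; 264 present. Satisfied.
Vote: requires two-thirds of the votes cast (264 − 30 abstaining = 234); 2/3 of 234 = 156, so 156 needed; 224 in favor. Satisfied.

Invalid — notice requirement not satisfied.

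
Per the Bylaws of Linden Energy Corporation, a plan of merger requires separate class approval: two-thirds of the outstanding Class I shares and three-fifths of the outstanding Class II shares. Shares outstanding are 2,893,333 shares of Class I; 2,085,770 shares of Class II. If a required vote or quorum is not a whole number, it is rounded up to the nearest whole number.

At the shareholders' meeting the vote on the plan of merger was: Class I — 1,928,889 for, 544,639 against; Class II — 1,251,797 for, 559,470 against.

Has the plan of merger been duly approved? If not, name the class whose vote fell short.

Approved — every class gave the required vote.

Class I: 2/3 of 2893333 = 1928888.67, rounded up to 1928889; 1,928,889 required, 1,928,889 in favor — approved.
Class II: 3/5 of 2085770 = 1251462; 1,251,462 required, 1,251,797 in favor — approved.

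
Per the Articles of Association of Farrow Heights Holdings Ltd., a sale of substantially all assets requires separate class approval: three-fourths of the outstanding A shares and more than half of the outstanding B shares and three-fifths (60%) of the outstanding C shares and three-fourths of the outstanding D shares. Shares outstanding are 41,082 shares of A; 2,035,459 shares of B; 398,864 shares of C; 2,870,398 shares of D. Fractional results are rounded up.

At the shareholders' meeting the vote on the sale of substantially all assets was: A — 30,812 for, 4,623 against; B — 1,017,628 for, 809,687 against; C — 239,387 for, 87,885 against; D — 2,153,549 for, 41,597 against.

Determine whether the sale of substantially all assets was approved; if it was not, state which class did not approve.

Not approved — the B shares did not give the required vote.

A: 3/4 of 41082 = 30811.50, rounded up to 30812; 30,812 required, 30,812 in favor — approved.
B: a majority of 2035459 is 1017730; 1,017,730 required, 1,017,628 in favor — not approved.
C: 3/5 of 398864 = 239318.40, rounded up to 239319; 239,319 required, 239,387 in favor — approved.
D: 3/4 of 2870398 = 2152798.50, rounded up to 2152799; 2,152,799 required, 2,153,549 in favor — approved.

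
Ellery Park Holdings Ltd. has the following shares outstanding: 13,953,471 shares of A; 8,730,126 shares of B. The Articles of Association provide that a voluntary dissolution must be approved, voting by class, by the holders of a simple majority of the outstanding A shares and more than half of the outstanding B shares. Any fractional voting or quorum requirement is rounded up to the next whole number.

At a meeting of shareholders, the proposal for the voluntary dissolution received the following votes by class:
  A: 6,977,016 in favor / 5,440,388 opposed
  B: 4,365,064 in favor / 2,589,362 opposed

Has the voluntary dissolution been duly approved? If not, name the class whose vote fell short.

A: a majority of 13953471 is 6976736; 6,976,736 required, 6,977,016 in favor — approved.
B: a majority of 8730126 is 4365064; 4,365,064 required, 4,365,064 in favor — approved.

Approved — every class gave the required vote.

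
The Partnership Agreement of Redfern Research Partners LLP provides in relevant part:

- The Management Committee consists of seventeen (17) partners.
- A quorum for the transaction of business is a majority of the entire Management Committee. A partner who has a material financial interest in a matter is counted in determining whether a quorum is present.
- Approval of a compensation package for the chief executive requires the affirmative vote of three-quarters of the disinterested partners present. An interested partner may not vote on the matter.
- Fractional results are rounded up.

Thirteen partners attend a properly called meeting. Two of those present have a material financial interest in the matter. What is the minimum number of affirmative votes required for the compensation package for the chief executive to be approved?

The compensation package for the chief executive requires three-fourths of the disinterested partners present (13 − 2 = 11).
3/4 of 11 = 8.25, rounded up to 9.

9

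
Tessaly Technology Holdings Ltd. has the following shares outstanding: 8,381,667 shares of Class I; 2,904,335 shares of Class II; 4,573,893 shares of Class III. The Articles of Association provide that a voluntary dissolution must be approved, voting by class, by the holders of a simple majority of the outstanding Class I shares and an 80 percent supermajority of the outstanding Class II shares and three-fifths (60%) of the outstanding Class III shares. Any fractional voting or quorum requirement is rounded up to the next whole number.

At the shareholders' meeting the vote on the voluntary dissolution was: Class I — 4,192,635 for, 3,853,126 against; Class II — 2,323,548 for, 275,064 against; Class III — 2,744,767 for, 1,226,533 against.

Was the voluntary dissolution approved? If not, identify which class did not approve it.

Class I: a majority of 8381667 is 4190834; 4,190,834 required, 4,192,635 in favor — approved.
Class II: 4/5 of 2904335 = 2323468; 2,323,468 required, 2,323,548 in favor — approved.
Class III: 3/5 of 4573893 = 2744335.80, rounded up to 2744336; 2,744,336 required, 2,744,767 in favor — approved.

Approved — every class gave the required vote.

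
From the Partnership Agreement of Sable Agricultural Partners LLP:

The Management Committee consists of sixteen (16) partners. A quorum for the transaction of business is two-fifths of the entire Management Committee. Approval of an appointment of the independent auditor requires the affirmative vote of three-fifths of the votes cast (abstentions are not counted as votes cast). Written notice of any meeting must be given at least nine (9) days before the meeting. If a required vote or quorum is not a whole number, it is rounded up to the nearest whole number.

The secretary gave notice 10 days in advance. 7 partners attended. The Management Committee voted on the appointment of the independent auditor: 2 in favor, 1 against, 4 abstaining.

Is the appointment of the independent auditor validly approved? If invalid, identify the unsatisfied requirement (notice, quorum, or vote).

Notice: 10 days given; 9 required (10 ≥ 9). Satisfied.
Quorum: 7 present; quorum is 7. Satisfied.
Vote: the appointment of the independent auditor requires three-fifths of the votes cast (7 present − 4 abstaining = 3). 3/5 of 3 = 1.80, rounded up to 2, so 2 affirmative votes are needed; 2 voted in favor. Satisfied.

Valid — all requirements satisfied.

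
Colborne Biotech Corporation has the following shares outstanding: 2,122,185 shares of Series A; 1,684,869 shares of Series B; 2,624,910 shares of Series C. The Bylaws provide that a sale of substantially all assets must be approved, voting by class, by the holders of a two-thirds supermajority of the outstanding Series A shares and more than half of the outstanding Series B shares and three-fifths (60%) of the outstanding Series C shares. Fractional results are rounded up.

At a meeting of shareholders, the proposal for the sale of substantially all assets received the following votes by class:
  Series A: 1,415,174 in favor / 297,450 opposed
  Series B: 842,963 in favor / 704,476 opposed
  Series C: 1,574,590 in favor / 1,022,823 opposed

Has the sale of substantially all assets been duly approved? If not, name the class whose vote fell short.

Series A: 2/3 of 2122185 = 1414790; 1,414,790 required, 1,415,174 in favor — approved.
Series B: a majority of 1684869 is 842435; 842,435 required, 842,963 in favor — approved.
Series C: 3/5 of 2624910 = 1574946; 1,574,946 required, 1,574,590 in favor — not approved.

Not approved — the Series C shares did not give the required vote.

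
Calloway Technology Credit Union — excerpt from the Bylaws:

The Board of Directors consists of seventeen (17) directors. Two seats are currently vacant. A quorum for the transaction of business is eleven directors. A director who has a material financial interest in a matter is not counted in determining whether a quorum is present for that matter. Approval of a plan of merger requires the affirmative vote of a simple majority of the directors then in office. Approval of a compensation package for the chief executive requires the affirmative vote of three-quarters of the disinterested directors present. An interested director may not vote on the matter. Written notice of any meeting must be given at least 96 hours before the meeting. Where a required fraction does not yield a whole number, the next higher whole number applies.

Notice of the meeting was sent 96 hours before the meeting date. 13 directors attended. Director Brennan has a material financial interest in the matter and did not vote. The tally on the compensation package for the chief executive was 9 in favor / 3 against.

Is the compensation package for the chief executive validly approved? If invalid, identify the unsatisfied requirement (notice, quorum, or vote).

Notice: 96 hours given; 96 required (96 ≥ 96). Satisfied.
Quorum: 13 present, but the 1 interested director does not count, leaving 12. Quorum is 11. Satisfied.
Vote: the compensation package for the chief executive requires three-fourths of the disinterested directors present (13 − 1 = 12). 3/4 of 12 = 9, so 9 affirmative votes are needed; 9 voted in favor. Satisfied.

Valid — all requirements satisfied.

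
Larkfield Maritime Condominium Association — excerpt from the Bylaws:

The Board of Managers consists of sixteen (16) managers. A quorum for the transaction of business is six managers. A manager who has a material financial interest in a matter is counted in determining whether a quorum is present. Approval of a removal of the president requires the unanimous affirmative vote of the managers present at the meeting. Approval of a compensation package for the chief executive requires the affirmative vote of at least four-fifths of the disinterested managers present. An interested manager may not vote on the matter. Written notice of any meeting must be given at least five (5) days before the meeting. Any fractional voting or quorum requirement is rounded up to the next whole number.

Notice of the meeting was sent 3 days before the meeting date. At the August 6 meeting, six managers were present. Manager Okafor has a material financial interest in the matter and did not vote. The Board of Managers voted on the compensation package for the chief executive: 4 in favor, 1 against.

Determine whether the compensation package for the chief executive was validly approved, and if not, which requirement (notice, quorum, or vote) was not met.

Notice: 3 days given; 5 required (3 < 5). Not satisfied.
Quorum: 6 present (interested managers count toward quorum); quorum is 6. Satisfied.
Vote: the compensation package for the chief executive requires four-fifths of the disinterested managers present (6 − 1 = 5). 4/5 of 5 = 4, so 4 affirmative votes are needed; 4 voted in favor. Satisfied.

Invalid — notice requirement not satisfied.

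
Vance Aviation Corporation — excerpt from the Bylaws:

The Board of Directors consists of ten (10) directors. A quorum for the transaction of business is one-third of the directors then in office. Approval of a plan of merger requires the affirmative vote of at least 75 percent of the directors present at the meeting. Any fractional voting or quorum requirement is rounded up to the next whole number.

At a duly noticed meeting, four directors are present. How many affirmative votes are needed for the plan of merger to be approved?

The plan of merger requires three-fourths of the directors present (4).
3/4 of 4 = 3.

3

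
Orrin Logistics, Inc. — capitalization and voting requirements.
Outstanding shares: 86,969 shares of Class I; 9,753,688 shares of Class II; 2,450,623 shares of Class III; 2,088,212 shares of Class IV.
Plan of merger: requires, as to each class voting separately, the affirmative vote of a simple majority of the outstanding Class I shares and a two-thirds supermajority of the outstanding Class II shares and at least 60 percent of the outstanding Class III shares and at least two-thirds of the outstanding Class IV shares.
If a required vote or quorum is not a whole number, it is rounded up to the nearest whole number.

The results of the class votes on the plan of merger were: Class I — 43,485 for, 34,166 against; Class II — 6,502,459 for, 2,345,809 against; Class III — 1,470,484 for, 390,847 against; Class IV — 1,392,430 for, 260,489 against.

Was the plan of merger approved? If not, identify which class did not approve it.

Class I: a majority of 86969 is 43485; 43,485 required, 43,485 in favor — approved.
Class II: 2/3 of 9753688 = 6502458.67, rounded up to 6502459; 6,502,459 required, 6,502,459 in favor — approved.
Class III: 3/5 of 2450623 = 1470373.80, rounded up to 1470374; 1,470,374 required, 1,470,484 in favor — approved.
Class IV: 2/3 of 2088212 = 1392141.33, rounded up to 1392142; 1,392,142 required, 1,392,430 in favor — approved.

Approved — every class gave the required vote.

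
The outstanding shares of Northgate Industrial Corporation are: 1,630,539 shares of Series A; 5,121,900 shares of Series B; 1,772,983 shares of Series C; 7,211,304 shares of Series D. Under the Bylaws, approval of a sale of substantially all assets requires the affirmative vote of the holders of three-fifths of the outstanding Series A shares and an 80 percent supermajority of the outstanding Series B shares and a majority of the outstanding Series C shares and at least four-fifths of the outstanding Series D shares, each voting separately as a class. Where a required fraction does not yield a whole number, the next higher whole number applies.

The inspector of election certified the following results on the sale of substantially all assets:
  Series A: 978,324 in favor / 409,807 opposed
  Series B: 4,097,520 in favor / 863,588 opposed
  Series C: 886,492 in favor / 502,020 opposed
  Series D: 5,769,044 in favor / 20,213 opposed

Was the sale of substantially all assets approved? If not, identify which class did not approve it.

Approved — every class gave the required vote.

Series A: 3/5 of 1630539 = 978323.40, rounded up to 978324; 978,324 required, 978,324 in favor — approved.
Series B: 4/5 of 5121900 = 4097520; 4,097,520 required, 4,097,520 in favor — approved.
Series C: a majority of 1772983 is 886492; 886,492 required, 886,492 in favor — approved.
Series D: 4/5 of 7211304 = 5769043.20, rounded up to 5769044; 5,769,044 required, 5,769,044 in favor — approved.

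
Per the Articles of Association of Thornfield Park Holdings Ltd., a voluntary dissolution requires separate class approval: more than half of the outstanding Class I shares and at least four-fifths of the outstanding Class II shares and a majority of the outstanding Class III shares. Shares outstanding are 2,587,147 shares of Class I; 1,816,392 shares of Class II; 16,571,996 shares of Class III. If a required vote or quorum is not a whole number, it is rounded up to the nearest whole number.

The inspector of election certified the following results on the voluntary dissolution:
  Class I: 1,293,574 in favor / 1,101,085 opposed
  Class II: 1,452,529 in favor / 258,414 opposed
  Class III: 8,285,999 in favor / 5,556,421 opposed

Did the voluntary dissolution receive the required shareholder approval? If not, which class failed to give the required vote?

Not approved — the Class II shares did not give the required vote.

Class I: a majority of 2587147 is 1293574; 1,293,574 required, 1,293,574 in favor — approved.
Class II: 4/5 of 1816392 = 1453113.60, rounded up to 1453114; 1,453,114 required, 1,452,529 in favor — not approved.
Class III: a majority of 16571996 is 8285999; 8,285,999 required, 8,285,999 in favor — approved.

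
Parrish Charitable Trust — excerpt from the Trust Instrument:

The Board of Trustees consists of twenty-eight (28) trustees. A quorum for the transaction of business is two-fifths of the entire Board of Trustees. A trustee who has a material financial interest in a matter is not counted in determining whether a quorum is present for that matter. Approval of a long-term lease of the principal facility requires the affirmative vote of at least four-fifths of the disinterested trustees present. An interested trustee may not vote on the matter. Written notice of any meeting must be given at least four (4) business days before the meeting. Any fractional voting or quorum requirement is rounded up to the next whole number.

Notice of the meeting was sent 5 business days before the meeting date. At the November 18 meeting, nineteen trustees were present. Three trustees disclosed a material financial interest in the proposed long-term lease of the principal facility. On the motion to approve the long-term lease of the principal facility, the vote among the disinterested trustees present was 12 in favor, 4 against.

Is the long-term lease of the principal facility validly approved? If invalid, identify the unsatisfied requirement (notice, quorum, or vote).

Notice: 5 business days given; 4 required (5 ≥ 4). Satisfied.
Quorum: 19 present, but the 3 interested trustees do not count, leaving 16. Quorum is 12. Satisfied.
Vote: the long-term lease of the principal facility requires four-fifths of the disinterested trustees present (19 − 3 = 16). 4/5 of 16 = 12.80, rounded up to 13, so 13 affirmative votes are needed; 12 voted in favor. Not satisfied.

Invalid — vote requirement not satisfied.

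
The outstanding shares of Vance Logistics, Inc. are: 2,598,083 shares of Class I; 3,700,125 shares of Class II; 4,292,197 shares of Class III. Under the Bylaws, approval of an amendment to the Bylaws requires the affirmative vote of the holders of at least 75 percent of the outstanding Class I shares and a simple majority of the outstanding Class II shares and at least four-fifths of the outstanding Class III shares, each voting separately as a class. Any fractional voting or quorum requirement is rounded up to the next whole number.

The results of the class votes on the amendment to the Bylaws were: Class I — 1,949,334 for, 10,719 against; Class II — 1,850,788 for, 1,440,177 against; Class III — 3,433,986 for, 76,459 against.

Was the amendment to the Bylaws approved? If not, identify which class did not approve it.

Approved — every class gave the required vote.

Class I: 3/4 of 2598083 = 1948562.25, rounded up to 1948563; 1,948,563 required, 1,949,334 in favor — approved.
Class II: a majority of 3700125 is 1850063; 1,850,063 required, 1,850,788 in favor — approved.
Class III: 4/5 of 4292197 = 3433757.60, rounded up to 3433758; 3,433,758 required, 3,433,986 in favor — approved.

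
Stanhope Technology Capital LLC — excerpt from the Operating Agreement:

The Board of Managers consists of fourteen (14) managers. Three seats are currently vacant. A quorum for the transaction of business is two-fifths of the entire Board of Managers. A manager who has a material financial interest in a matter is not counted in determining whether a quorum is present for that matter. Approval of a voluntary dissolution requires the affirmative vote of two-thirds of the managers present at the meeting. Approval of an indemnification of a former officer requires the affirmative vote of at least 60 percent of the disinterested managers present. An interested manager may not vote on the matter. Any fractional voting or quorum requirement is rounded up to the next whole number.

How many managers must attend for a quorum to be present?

2/5 of 14 = 5.60, rounded up to 6.

6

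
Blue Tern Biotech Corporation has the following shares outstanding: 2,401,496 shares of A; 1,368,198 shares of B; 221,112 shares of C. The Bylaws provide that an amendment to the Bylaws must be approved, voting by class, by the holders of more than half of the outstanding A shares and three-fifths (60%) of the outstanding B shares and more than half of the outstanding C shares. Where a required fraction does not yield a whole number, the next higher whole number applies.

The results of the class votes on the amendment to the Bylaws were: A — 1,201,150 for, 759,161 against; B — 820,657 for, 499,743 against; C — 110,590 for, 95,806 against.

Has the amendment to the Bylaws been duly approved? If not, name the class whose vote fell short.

Not approved — the B shares did not give the required vote.

A: a majority of 2401496 is 1200749; 1,200,749 required, 1,201,150 in favor — approved.
B: 3/5 of 1368198 = 820918.80, rounded up to 820919; 820,919 required, 820,657 in favor — not approved.
C: a majority of 221112 is 110557; 110,557 required, 110,590 in favor — approved.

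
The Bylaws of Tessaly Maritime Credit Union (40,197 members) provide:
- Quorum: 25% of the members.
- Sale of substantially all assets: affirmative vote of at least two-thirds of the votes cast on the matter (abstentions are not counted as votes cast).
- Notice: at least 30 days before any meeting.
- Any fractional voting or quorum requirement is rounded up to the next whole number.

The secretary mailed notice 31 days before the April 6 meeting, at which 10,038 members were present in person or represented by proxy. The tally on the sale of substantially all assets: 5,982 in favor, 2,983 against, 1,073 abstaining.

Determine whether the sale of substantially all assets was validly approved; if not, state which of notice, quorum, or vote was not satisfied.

Notice: 31 days given; 30 required. Satisfied.
Quorum: 25% of 40,197 = 10,049.25, rounded up to 10,050; 10,038 present. Not satisfied.
Vote: requires two-thirds of the votes cast (10,038 − 1,073 abstaining = 8,965); 2/3 of 8965 = 5976.67, rounded up to 5977, so 5,977 needed; 5,982 in favor. Satisfied.

Invalid — quorum requirement not satisfied.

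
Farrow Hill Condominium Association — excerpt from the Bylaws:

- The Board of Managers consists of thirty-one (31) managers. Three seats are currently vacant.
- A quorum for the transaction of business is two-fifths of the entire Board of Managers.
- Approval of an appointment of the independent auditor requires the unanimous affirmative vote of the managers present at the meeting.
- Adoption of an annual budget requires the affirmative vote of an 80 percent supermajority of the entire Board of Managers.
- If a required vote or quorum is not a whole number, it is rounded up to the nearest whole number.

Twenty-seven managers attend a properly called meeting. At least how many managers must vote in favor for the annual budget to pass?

The annual budget requires four-fifths of the entire Board of Managers (31).
4/5 of 31 = 24.80, rounded up to 25.

25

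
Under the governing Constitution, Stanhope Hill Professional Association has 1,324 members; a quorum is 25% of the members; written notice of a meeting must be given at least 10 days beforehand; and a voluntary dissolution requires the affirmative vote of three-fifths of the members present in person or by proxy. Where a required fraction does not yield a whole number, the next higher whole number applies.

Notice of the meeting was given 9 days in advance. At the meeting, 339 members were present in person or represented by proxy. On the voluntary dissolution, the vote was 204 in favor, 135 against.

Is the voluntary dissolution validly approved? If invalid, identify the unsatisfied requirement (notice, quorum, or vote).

Invalid — notice requirement not satisfied.

Notice: 9 days given; 10 required. Not satisfied.
Quorum: 25% of 1,324 = 331; 339 present. Satisfied.
Vote: requires three-fifths of those present (339); 3/5 of 339 = 203.40, rounded up to 204, so 204 needed; 204 in favor. Satisfied.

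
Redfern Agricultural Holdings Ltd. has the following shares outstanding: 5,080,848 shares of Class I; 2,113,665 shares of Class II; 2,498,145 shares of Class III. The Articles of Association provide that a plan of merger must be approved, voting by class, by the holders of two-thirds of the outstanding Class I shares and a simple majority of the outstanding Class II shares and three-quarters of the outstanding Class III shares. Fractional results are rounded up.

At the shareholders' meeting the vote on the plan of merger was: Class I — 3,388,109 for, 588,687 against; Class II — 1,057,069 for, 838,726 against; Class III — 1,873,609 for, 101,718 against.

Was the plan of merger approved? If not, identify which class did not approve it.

Approved — every class gave the required vote.

Class I: 2/3 of 5080848 = 3387232; 3,387,232 required, 3,388,109 in favor — approved.
Class II: a majority of 2113665 is 1056833; 1,056,833 required, 1,057,069 in favor — approved.
Class III: 3/4 of 2498145 = 1873608.75, rounded up to 1873609; 1,873,609 required, 1,873,609 in favor — approved.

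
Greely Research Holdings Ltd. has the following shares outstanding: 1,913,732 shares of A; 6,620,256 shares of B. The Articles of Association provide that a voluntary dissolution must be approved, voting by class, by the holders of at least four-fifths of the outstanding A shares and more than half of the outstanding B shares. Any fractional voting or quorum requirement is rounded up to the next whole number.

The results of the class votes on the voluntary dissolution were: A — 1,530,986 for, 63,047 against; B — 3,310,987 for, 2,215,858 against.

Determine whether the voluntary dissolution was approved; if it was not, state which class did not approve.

A: 4/5 of 1913732 = 1530985.60, rounded up to 1530986; 1,530,986 required, 1,530,986 in favor — approved.
B: a majority of 6620256 is 3310129; 3,310,129 required, 3,310,987 in favor — approved.

Approved — every class gave the required vote.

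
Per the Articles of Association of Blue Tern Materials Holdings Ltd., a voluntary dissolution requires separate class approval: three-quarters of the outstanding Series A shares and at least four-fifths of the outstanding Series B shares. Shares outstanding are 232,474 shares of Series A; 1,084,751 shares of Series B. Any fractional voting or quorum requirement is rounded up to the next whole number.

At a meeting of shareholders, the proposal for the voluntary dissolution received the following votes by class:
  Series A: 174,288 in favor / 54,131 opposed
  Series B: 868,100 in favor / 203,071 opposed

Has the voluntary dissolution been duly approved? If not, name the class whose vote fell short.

Not approved — the Series A shares did not give the required vote.

Series A: 3/4 of 232474 = 174355.50, rounded up to 174356; 174,356 required, 174,288 in favor — not approved.
Series B: 4/5 of 1084751 = 867800.80, rounded up to 867801; 867,801 required, 868,100 in favor — approved.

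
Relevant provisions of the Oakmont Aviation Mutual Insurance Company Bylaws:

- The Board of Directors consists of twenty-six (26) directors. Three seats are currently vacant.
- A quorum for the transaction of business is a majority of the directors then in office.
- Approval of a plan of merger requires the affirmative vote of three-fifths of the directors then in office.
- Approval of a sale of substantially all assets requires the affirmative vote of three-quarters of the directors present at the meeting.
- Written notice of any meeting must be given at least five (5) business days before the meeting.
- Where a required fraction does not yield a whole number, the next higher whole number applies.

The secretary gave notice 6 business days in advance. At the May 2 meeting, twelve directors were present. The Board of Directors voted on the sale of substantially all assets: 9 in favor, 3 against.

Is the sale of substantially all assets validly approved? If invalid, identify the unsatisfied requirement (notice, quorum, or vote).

Valid — all requirements satisfied.

Notice: 6 business days given; 5 required (6 ≥ 5). Satisfied.
Quorum: 12 present; quorum is 12. Satisfied.
Vote: the sale of substantially all assets requires three-fourths of the directors present (12). 3/4 of 12 = 9, so 9 affirmative votes are needed; 9 voted in favor. Satisfied.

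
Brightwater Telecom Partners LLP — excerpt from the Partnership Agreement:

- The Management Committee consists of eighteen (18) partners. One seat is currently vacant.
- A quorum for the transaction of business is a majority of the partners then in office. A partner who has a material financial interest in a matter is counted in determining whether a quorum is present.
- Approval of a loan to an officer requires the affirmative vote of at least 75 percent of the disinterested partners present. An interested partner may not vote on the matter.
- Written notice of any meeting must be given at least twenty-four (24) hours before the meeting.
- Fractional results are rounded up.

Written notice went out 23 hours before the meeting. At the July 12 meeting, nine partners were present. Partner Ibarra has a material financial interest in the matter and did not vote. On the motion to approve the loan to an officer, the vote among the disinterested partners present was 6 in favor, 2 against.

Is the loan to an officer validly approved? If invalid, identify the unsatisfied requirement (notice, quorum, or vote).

Notice: 23 hours given; 24 required (23 < 24). Not satisfied.
Quorum: 9 present (interested partners count toward quorum); quorum is 9. Satisfied.
Vote: the loan to an officer requires three-fourths of the disinterested partners present (9 − 1 = 8). 3/4 of 8 = 6, so 6 affirmative votes are needed; 6 voted in favor. Satisfied.

Invalid — notice requirement not satisfied.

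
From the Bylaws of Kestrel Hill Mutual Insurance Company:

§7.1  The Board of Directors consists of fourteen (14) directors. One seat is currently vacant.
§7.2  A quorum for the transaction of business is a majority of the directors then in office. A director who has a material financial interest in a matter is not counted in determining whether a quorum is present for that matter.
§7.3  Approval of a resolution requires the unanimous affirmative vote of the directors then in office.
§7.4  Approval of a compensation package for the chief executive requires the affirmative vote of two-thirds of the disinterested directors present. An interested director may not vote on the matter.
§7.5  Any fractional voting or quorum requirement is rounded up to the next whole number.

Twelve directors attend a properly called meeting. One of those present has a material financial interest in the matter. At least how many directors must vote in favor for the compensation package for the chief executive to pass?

8

The compensation package for the chief executive requires two-thirds of the disinterested directors present (12 − 1 = 11).
2/3 of 11 = 7.33, rounded up to 8.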